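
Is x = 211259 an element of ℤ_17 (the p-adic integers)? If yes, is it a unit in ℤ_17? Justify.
x ∈ ℤ_17 but not a unit; v_17(x) = 3 > 0

ℤ_17 = {x ∈ ℚ_17 : v_17(x) ≥ 0} and ℤ_17^× = {x ∈ ℤ_17 : v_17(x) = 0}. Here v_17(211259) = v_17(num) − v_17(den) = 3; compare against these criteria.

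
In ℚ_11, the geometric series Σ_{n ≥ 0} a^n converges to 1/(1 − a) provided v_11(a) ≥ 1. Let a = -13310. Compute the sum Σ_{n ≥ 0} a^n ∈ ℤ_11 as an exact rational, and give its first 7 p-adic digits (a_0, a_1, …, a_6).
Σ a^n = 1/(1 − a) = 1/13311;  first 7 digits = (1, 0, 0, 1, 10, 10, 0)

v_11(a) = 3 ≥ 1, so the series converges in ℤ_11 to 1/(1 − a) = 1/(1 − (-13310)) = 1/13311. Expand this rational in ℤ_11: compute digits iteratively via d_i = x_i mod 11, x_{i+1} = (x_i − d_i)/11. The first 7 digits are (1, 0, 0, 1, 10, 10, 0).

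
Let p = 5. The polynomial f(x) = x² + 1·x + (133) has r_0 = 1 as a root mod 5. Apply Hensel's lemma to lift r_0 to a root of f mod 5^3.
r_2 = 31 (mod 125)

Hensel: r_{i+1} = r_i − f(r_i)·(f′(r_i))^{-1} mod 5^{i+2}, f′(x) = 2x + 1. Iterate:
  r_0 = 1 (mod 5)
  r_1 = 6 (mod 25)
  r_2 = 31 (mod 125)
Final: r = 31 satisfies f(r) ≡ 0 mod 5^3.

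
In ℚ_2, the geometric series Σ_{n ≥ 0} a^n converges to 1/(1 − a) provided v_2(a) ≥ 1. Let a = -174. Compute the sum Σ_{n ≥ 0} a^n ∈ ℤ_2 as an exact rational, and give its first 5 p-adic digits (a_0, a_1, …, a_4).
Σ a^n = 1/(1 − a) = 1/175;  first 5 digits = (1, 1, 1, 1, 0)

v_2(a) = 1 ≥ 1, so the series converges in ℤ_2 to 1/(1 − a) = 1/(1 − (-174)) = 1/175. Expand this rational in ℤ_2: compute digits iteratively via d_i = x_i mod 2, x_{i+1} = (x_i − d_i)/2. The first 5 digits are (1, 1, 1, 1, 0).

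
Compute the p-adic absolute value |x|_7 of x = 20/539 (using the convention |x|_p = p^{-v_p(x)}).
|20/539|_7 = 49

Step 1 — compute v_7(x) by factoring powers of 7 out of the numerator and denominator: v_7(20/539) = -2. Step 2 — apply |x|_p = p^{-v_p(x)} = 7^{2} = 49.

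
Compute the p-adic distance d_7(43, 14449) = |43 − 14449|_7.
d_7(43, 14449) = 1/2401

Step 1 — x − y = 43 − 14449 = -14406. Step 2 — v_7(-14406) = 4 (factor: -14406 = −(7^4 · 6); the sign does not affect v_p). Step 3 — |x − y|_7 = 7^{-4} = 1/2401.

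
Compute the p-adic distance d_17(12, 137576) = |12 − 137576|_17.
d_17(12, 137576) = 1/4913

Step 1 — x − y = 12 − 137576 = -137564. Step 2 — v_17(-137564) = 3 (factor: -137564 = −(17^3 · 28); the sign does not affect v_p). Step 3 — |x − y|_17 = 17^{-3} = 1/4913.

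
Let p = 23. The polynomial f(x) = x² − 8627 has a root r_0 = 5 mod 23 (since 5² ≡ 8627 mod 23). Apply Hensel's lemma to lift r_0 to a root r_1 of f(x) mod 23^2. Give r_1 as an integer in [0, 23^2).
r_1 = 442 (mod 529)

Hensel's recurrence: r_{i+1} = r_i − f(r_i)·(f′(r_i))^{-1} mod 23^{i+2}, with f′(x) = 2x. Iterate:
  r_0 = 5 (mod 23)
  r_1 = 442 (mod 529)
Final: r_1 = 442, and one checks f(r_1) ≡ 0 mod 23^2.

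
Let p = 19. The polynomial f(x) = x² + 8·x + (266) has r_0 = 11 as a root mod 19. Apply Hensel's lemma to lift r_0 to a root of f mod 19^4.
r_3 = 54446 (mod 130321)

Hensel: r_{i+1} = r_i − f(r_i)·(f′(r_i))^{-1} mod 19^{i+2}, f′(x) = 2x + 8. Iterate:
  r_0 = 11 (mod 19)
  r_1 = 296 (mod 361)
  r_2 = 6433 (mod 6859)
  r_3 = 54446 (mod 130321)
Final: r = 54446 satisfies f(r) ≡ 0 mod 19^4.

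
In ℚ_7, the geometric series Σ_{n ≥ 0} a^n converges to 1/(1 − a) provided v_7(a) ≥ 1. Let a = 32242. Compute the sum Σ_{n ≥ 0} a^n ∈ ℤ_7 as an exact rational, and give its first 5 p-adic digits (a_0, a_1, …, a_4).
Σ a^n = 1/(1 − a) = -1/32241;  first 5 digits = (1, 0, 0, 3, 6)

v_7(a) = 3 ≥ 1, so the series converges in ℤ_7 to 1/(1 − a) = 1/(1 − 32242) = -1/32241. Expand this rational in ℤ_7: compute digits iteratively via d_i = x_i mod 7, x_{i+1} = (x_i − d_i)/7. The first 5 digits are (1, 0, 0, 3, 6).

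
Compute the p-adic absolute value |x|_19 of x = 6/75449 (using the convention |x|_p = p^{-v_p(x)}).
|6/75449|_19 = 6859

Step 1 — compute v_19(x) by factoring powers of 19 out of the numerator and denominator: v_19(6/75449) = -3. Step 2 — apply |x|_p = p^{-v_p(x)} = 19^{3} = 6859.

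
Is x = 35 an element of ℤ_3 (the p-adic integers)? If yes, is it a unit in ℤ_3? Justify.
x ∈ ℤ_3^× (unit); v_3(x) = 0

ℤ_3 = {x ∈ ℚ_3 : v_3(x) ≥ 0} and ℤ_3^× = {x ∈ ℤ_3 : v_3(x) = 0}. Here v_3(35) = v_3(num) − v_3(den) = 0; compare against these criteria.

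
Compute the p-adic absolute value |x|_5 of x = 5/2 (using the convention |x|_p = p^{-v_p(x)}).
|5/2|_5 = 1/5

Step 1 — compute v_5(x) by factoring powers of 5 out of the numerator and denominator: v_5(5/2) = 1. Step 2 — apply |x|_p = p^{-v_p(x)} = 5^{-1} = 1/5.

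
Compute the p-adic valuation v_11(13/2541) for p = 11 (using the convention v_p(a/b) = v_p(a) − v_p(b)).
v_11(13/2541) = -2

Factor powers of 11 from the numerator and denominator of the reduced fraction: 13 = 11^0 · 13 and 2541 = 11^2 · 21. Apply v_p(a/b) = v_p(a) − v_p(b): v_11(13/2541) = 0 − 2 = -2.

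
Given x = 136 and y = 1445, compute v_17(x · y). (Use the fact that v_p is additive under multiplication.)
v_17(196520) = 3

v_p(x) = 1 (factor: 136 = 17^1 · 8); v_p(y) = 2 (factor: 1445 = 17^2 · 5). Additivity: v_p(xy) = v_p(x) + v_p(y) = 1 + 2 = 3. (Direct check: xy = 196520 = 17^3 · (40).)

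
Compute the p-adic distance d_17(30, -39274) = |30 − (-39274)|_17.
d_17(30, -39274) = 1/4913

Step 1 — x − y = 30 − (-39274) = 39304. Step 2 — v_17(39304) = 3 (factor: 39304 = (17^3 · 8); the sign does not affect v_p). Step 3 — |x − y|_17 = 17^{-3} = 1/4913.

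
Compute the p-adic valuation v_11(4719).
v_11(4719) = 2

v_11(n) is the largest exponent k such that 11^k divides n. Factor out: 4719 = 11^2 · 39. (Sign doesn't affect v_p.) So v_11(4719) = 2.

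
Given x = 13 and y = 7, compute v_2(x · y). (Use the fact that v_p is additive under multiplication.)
v_2(91) = 0

v_p(x) = 0 (factor: 13 = 2^0 · 13); v_p(y) = 0 (factor: 7 = 2^0 · 7). Additivity: v_p(xy) = v_p(x) + v_p(y) = 0 + 0 = 0. (Direct check: xy = 91 = 2^0 · (91).)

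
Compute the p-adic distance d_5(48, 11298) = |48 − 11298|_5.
d_5(48, 11298) = 1/625

Step 1 — x − y = 48 − 11298 = -11250. Step 2 — v_5(-11250) = 4 (factor: -11250 = −(5^4 · 18); the sign does not affect v_p). Step 3 — |x − y|_5 = 5^{-4} = 1/625.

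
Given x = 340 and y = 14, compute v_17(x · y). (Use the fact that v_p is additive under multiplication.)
v_17(4760) = 1

v_p(x) = 1 (factor: 340 = 17^1 · 20); v_p(y) = 0 (factor: 14 = 17^0 · 14). Additivity: v_p(xy) = v_p(x) + v_p(y) = 1 + 0 = 1. (Direct check: xy = 4760 = 17^1 · (280).)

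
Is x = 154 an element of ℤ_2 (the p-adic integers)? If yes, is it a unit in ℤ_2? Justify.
x ∈ ℤ_2 but not a unit; v_2(x) = 1 > 0

ℤ_2 = {x ∈ ℚ_2 : v_2(x) ≥ 0} and ℤ_2^× = {x ∈ ℤ_2 : v_2(x) = 0}. Here v_2(154) = v_2(num) − v_2(den) = 1; compare against these criteria.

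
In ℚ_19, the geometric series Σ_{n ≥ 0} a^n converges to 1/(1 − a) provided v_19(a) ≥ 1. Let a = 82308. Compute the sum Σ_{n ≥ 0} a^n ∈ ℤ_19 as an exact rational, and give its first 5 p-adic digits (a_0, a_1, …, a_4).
Σ a^n = 1/(1 − a) = -1/82307;  first 5 digits = (1, 0, 0, 12, 0)

v_19(a) = 3 ≥ 1, so the series converges in ℤ_19 to 1/(1 − a) = 1/(1 − 82308) = -1/82307. Expand this rational in ℤ_19: compute digits iteratively via d_i = x_i mod 19, x_{i+1} = (x_i − d_i)/19. The first 5 digits are (1, 0, 0, 12, 0).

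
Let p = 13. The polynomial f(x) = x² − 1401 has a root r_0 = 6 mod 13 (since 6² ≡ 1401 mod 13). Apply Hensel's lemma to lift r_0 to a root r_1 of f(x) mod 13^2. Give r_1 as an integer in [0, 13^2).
r_1 = 162 (mod 169)

Hensel's recurrence: r_{i+1} = r_i − f(r_i)·(f′(r_i))^{-1} mod 13^{i+2}, with f′(x) = 2x. Iterate:
  r_0 = 6 (mod 13)
  r_1 = 162 (mod 169)
Final: r_1 = 162, and one checks f(r_1) ≡ 0 mod 13^2.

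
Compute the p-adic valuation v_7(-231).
v_7(-231) = 1

v_7(n) is the largest exponent k such that 7^k divides n. Factor out: -231 = -7^1 · 33. (Sign doesn't affect v_p.) So v_7(-231) = 1.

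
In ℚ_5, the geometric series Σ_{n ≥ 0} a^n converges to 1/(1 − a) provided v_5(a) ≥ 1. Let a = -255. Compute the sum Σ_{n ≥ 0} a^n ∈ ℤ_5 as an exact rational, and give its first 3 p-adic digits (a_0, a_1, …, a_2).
Σ a^n = 1/(1 − a) = 1/256;  first 3 digits = (1, 4, 0)

v_5(a) = 1 ≥ 1, so the series converges in ℤ_5 to 1/(1 − a) = 1/(1 − (-255)) = 1/256. Expand this rational in ℤ_5: compute digits iteratively via d_i = x_i mod 5, x_{i+1} = (x_i − d_i)/5. The first 3 digits are (1, 4, 0).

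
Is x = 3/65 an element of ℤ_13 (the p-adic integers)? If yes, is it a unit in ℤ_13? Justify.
x ∉ ℤ_13 (v_13(x) = -1 < 0)

ℤ_13 = {x ∈ ℚ_13 : v_13(x) ≥ 0} and ℤ_13^× = {x ∈ ℤ_13 : v_13(x) = 0}. Here v_13(3/65) = v_13(num) − v_13(den) = -1; compare against these criteria.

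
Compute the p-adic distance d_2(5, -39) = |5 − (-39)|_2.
d_2(5, -39) = 1/4

Step 1 — x − y = 5 − (-39) = 44. Step 2 — v_2(44) = 2 (factor: 44 = (2^2 · 11); the sign does not affect v_p). Step 3 — |x − y|_2 = 2^{-2} = 1/4.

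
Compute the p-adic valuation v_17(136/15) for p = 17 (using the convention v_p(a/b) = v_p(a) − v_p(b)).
v_17(136/15) = 1

Factor powers of 17 from the numerator and denominator of the reduced fraction: 136 = 17^1 · 8 and 15 = 17^0 · 15. Apply v_p(a/b) = v_p(a) − v_p(b): v_17(136/15) = 1 − 0 = 1.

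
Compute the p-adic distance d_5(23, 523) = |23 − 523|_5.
d_5(23, 523) = 1/125

Step 1 — x − y = 23 − 523 = -500. Step 2 — v_5(-500) = 3 (factor: -500 = −(5^3 · 4); the sign does not affect v_p). Step 3 — |x − y|_5 = 5^{-3} = 1/125.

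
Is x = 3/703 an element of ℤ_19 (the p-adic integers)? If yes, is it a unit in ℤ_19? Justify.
x ∉ ℤ_19 (v_19(x) = -1 < 0)

ℤ_19 = {x ∈ ℚ_19 : v_19(x) ≥ 0} and ℤ_19^× = {x ∈ ℤ_19 : v_19(x) = 0}. Here v_19(3/703) = v_19(num) − v_19(den) = -1; compare against these criteria.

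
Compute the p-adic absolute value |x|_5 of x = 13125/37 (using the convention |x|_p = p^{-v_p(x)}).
|13125/37|_5 = 1/625

Step 1 — compute v_5(x) by factoring powers of 5 out of the numerator and denominator: v_5(13125/37) = 4. Step 2 — apply |x|_p = p^{-v_p(x)} = 5^{-4} = 1/625.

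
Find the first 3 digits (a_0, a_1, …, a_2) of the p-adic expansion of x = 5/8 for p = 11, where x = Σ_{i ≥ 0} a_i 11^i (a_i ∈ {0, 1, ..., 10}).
(a_0, …, a_2) = (2, 4, 1)

v_11(5/8) = 0 (numerator and denominator both coprime to 11), so x ∈ ℤ_11^×. Compute digits iteratively via a_i = x_i mod 11, x_{i+1} = (x_i − a_i)/11, with x_0 = x:
  x_0 = 5/8;  a_0 = 2;  x_1 = (x_0 − 2)/11 = -1/8
  x_1 = -1/8;  a_1 = 4;  x_2 = (x_1 − 4)/11 = -3/8
  x_2 = -3/8;  a_2 = 1;  x_3 = (x_2 − 1)/11 = -1/8
Digits: (2, 4, 1).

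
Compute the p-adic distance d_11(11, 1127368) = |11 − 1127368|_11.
d_11(11, 1127368) = 1/161051

Step 1 — x − y = 11 − 1127368 = -1127357. Step 2 — v_11(-1127357) = 5 (factor: -1127357 = −(11^5 · 7); the sign does not affect v_p). Step 3 — |x − y|_11 = 11^{-5} = 1/161051.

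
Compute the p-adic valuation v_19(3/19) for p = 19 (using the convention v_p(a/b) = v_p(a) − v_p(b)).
v_19(3/19) = -1

Factor powers of 19 from the numerator and denominator of the reduced fraction: 3 = 19^0 · 3 and 19 = 19^1 · 1. Apply v_p(a/b) = v_p(a) − v_p(b): v_19(3/19) = 0 − 1 = -1.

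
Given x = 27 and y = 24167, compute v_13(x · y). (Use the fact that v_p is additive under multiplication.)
v_13(652509) = 3

v_p(x) = 0 (factor: 27 = 13^0 · 27); v_p(y) = 3 (factor: 24167 = 13^3 · 11). Additivity: v_p(xy) = v_p(x) + v_p(y) = 0 + 3 = 3. (Direct check: xy = 652509 = 13^3 · (297).)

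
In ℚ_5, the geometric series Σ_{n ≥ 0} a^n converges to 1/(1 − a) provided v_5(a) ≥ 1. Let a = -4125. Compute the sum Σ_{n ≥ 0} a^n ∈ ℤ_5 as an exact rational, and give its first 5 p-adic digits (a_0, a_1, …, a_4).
Σ a^n = 1/(1 − a) = 1/4126;  first 5 digits = (1, 0, 0, 2, 3)

v_5(a) = 3 ≥ 1, so the series converges in ℤ_5 to 1/(1 − a) = 1/(1 − (-4125)) = 1/4126. Expand this rational in ℤ_5: compute digits iteratively via d_i = x_i mod 5, x_{i+1} = (x_i − d_i)/5. The first 5 digits are (1, 0, 0, 2, 3).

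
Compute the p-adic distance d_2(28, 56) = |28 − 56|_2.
d_2(28, 56) = 1/4

Step 1 — x − y = 28 − 56 = -28. Step 2 — v_2(-28) = 2 (factor: -28 = −(2^2 · 7); the sign does not affect v_p). Step 3 — |x − y|_2 = 2^{-2} = 1/4.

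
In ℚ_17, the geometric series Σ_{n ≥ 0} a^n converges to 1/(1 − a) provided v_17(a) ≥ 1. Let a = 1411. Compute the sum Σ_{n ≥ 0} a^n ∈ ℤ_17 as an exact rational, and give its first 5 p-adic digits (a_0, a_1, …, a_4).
Σ a^n = 1/(1 − a) = -1/1410;  first 5 digits = (1, 15, 8, 6, 14)

v_17(a) = 1 ≥ 1, so the series converges in ℤ_17 to 1/(1 − a) = 1/(1 − 1411) = -1/1410. Expand this rational in ℤ_17: compute digits iteratively via d_i = x_i mod 17, x_{i+1} = (x_i − d_i)/17. The first 5 digits are (1, 15, 8, 6, 14).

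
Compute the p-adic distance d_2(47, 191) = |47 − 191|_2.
d_2(47, 191) = 1/16

Step 1 — x − y = 47 − 191 = -144. Step 2 — v_2(-144) = 4 (factor: -144 = −(2^4 · 9); the sign does not affect v_p). Step 3 — |x − y|_2 = 2^{-4} = 1/16.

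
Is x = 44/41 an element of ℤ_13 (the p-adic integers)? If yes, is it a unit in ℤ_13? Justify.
x ∈ ℤ_13^× (unit); v_13(x) = 0

ℤ_13 = {x ∈ ℚ_13 : v_13(x) ≥ 0} and ℤ_13^× = {x ∈ ℤ_13 : v_13(x) = 0}. Here v_13(44/41) = v_13(num) − v_13(den) = 0; compare against these criteria.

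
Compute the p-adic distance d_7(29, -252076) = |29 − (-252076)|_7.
d_7(29, -252076) = 1/16807

Step 1 — x − y = 29 − (-252076) = 252105. Step 2 — v_7(252105) = 5 (factor: 252105 = (7^5 · 15); the sign does not affect v_p). Step 3 — |x − y|_7 = 7^{-5} = 1/16807.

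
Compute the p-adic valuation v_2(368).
v_2(368) = 4

v_2(n) is the largest exponent k such that 2^k divides n. Factor out: 368 = 2^4 · 23. (Sign doesn't affect v_p.) So v_2(368) = 4.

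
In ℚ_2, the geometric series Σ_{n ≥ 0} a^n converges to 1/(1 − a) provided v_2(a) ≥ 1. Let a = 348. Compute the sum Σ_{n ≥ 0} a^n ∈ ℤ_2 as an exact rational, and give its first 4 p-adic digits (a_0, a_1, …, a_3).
Σ a^n = 1/(1 − a) = -1/347;  first 4 digits = (1, 0, 1, 1)

v_2(a) = 2 ≥ 1, so the series converges in ℤ_2 to 1/(1 − a) = 1/(1 − 348) = -1/347. Expand this rational in ℤ_2: compute digits iteratively via d_i = x_i mod 2, x_{i+1} = (x_i − d_i)/2. The first 4 digits are (1, 0, 1, 1).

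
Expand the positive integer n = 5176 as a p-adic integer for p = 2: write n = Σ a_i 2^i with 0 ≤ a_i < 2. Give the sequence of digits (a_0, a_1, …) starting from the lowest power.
(a_0, a_1, …) = (0, 0, 0, 1, 1, 1, 0, 0, 0, 0, 1, 0, 1)

Repeated division by 2 gives the digits low-to-high: 5176 = 1·2^3 + 1·2^4 + 1·2^5 + 1·2^10 + 1·2^12. Digit sequence: (0, 0, 0, 1, 1, 1, 0, 0, 0, 0, 1, 0, 1).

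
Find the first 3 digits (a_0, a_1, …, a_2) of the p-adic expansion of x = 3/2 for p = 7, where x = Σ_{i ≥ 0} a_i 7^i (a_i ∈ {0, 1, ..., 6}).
(a_0, …, a_2) = (5, 3, 3)

v_7(3/2) = 0 (numerator and denominator both coprime to 7), so x ∈ ℤ_7^×. Compute digits iteratively via a_i = x_i mod 7, x_{i+1} = (x_i − a_i)/7, with x_0 = x:
  x_0 = 3/2;  a_0 = 5;  x_1 = (x_0 − 5)/7 = -1/2
  x_1 = -1/2;  a_1 = 3;  x_2 = (x_1 − 3)/7 = -1/2
  x_2 = -1/2;  a_2 = 3;  x_3 = (x_2 − 3)/7 = -1/2
Digits: (5, 3, 3).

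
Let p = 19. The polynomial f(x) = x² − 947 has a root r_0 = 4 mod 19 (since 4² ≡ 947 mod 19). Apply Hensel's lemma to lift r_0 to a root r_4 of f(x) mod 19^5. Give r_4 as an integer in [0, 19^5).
r_4 = 1181538 (mod 2476099)

Hensel's recurrence: r_{i+1} = r_i − f(r_i)·(f′(r_i))^{-1} mod 19^{i+2}, with f′(x) = 2x. Iterate:
  r_0 = 4 (mod 19)
  r_1 = 346 (mod 361)
  r_2 = 1790 (mod 6859)
  r_3 = 8649 (mod 130321)
  r_4 = 1181538 (mod 2476099)
Final: r_4 = 1181538, and one checks f(r_4) ≡ 0 mod 19^5.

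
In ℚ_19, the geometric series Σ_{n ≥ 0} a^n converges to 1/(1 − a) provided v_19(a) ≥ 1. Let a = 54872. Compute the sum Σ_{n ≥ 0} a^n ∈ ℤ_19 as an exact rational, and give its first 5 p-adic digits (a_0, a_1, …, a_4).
Σ a^n = 1/(1 − a) = -1/54871;  first 5 digits = (1, 0, 0, 8, 0)

v_19(a) = 3 ≥ 1, so the series converges in ℤ_19 to 1/(1 − a) = 1/(1 − 54872) = -1/54871. Expand this rational in ℤ_19: compute digits iteratively via d_i = x_i mod 19, x_{i+1} = (x_i − d_i)/19. The first 5 digits are (1, 0, 0, 8, 0).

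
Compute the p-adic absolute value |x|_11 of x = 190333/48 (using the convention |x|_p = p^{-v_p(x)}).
|190333/48|_11 = 1/14641

Step 1 — compute v_11(x) by factoring powers of 11 out of the numerator and denominator: v_11(190333/48) = 4. Step 2 — apply |x|_p = p^{-v_p(x)} = 11^{-4} = 1/14641.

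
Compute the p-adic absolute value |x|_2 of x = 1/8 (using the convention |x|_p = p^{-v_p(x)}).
|1/8|_2 = 8

Step 1 — compute v_2(x) by factoring powers of 2 out of the numerator and denominator: v_2(1/8) = -3. Step 2 — apply |x|_p = p^{-v_p(x)} = 2^{3} = 8.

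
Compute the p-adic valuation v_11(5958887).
v_11(5958887) = 5

v_11(n) is the largest exponent k such that 11^k divides n. Factor out: 5958887 = 11^5 · 37. (Sign doesn't affect v_p.) So v_11(5958887) = 5.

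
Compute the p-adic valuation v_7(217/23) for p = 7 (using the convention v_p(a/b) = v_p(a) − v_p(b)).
v_7(217/23) = 1

Factor powers of 7 from the numerator and denominator of the reduced fraction: 217 = 7^1 · 31 and 23 = 7^0 · 23. Apply v_p(a/b) = v_p(a) − v_p(b): v_7(217/23) = 1 − 0 = 1.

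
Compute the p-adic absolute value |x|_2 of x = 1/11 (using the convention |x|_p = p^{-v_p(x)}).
|1/11|_2 = 1

Step 1 — compute v_2(x) by factoring powers of 2 out of the numerator and denominator: v_2(1/11) = 0. Step 2 — apply |x|_p = p^{-v_p(x)} = 2^{0} = 1.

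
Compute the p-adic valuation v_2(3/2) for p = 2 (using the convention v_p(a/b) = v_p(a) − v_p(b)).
v_2(3/2) = -1

Factor powers of 2 from the numerator and denominator of the reduced fraction: 3 = 2^0 · 3 and 2 = 2^1 · 1. Apply v_p(a/b) = v_p(a) − v_p(b): v_2(3/2) = 0 − 1 = -1.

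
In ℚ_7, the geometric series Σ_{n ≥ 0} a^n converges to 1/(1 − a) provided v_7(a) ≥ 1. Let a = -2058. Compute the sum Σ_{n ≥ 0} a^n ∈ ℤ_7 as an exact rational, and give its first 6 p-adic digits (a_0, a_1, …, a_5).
Σ a^n = 1/(1 − a) = 1/2059;  first 6 digits = (1, 0, 0, 1, 6, 6)

v_7(a) = 3 ≥ 1, so the series converges in ℤ_7 to 1/(1 − a) = 1/(1 − (-2058)) = 1/2059. Expand this rational in ℤ_7: compute digits iteratively via d_i = x_i mod 7, x_{i+1} = (x_i − d_i)/7. The first 6 digits are (1, 0, 0, 1, 6, 6).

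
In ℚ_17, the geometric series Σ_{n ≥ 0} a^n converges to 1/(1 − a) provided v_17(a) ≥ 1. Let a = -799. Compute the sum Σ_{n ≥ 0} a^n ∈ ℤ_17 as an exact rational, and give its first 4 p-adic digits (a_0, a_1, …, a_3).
Σ a^n = 1/(1 − a) = 1/800;  first 4 digits = (1, 4, 13, 6)

v_17(a) = 1 ≥ 1, so the series converges in ℤ_17 to 1/(1 − a) = 1/(1 − (-799)) = 1/800. Expand this rational in ℤ_17: compute digits iteratively via d_i = x_i mod 17, x_{i+1} = (x_i − d_i)/17. The first 4 digits are (1, 4, 13, 6).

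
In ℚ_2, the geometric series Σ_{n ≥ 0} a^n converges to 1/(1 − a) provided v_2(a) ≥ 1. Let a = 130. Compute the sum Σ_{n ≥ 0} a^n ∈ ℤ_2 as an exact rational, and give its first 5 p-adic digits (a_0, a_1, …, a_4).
Σ a^n = 1/(1 − a) = -1/129;  first 5 digits = (1, 1, 1, 1, 1)

v_2(a) = 1 ≥ 1, so the series converges in ℤ_2 to 1/(1 − a) = 1/(1 − 130) = -1/129. Expand this rational in ℤ_2: compute digits iteratively via d_i = x_i mod 2, x_{i+1} = (x_i − d_i)/2. The first 5 digits are (1, 1, 1, 1, 1).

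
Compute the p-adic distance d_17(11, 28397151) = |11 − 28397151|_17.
d_17(11, 28397151) = 1/1419857

Step 1 — x − y = 11 − 28397151 = -28397140. Step 2 — v_17(-28397140) = 5 (factor: -28397140 = −(17^5 · 20); the sign does not affect v_p). Step 3 — |x − y|_17 = 17^{-5} = 1/1419857.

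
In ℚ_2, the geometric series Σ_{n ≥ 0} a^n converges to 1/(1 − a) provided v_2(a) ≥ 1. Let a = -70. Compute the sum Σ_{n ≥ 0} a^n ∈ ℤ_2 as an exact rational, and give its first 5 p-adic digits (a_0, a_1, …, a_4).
Σ a^n = 1/(1 − a) = 1/71;  first 5 digits = (1, 1, 1, 0, 1)

v_2(a) = 1 ≥ 1, so the series converges in ℤ_2 to 1/(1 − a) = 1/(1 − (-70)) = 1/71. Expand this rational in ℤ_2: compute digits iteratively via d_i = x_i mod 2, x_{i+1} = (x_i − d_i)/2. The first 5 digits are (1, 1, 1, 0, 1).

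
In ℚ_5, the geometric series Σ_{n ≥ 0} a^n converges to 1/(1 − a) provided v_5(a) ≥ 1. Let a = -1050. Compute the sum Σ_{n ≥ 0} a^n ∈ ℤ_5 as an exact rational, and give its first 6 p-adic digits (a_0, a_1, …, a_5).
Σ a^n = 1/(1 − a) = 1/1051;  first 6 digits = (1, 0, 3, 1, 2, 2)

v_5(a) = 2 ≥ 1, so the series converges in ℤ_5 to 1/(1 − a) = 1/(1 − (-1050)) = 1/1051. Expand this rational in ℤ_5: compute digits iteratively via d_i = x_i mod 5, x_{i+1} = (x_i − d_i)/5. The first 6 digits are (1, 0, 3, 1, 2, 2).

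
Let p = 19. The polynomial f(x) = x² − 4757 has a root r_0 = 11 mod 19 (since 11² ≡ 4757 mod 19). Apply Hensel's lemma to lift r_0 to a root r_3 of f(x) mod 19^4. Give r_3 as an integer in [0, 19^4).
r_3 = 40424 (mod 130321)

Hensel's recurrence: r_{i+1} = r_i − f(r_i)·(f′(r_i))^{-1} mod 19^{i+2}, with f′(x) = 2x. Iterate:
  r_0 = 11 (mod 19)
  r_1 = 353 (mod 361)
  r_2 = 6129 (mod 6859)
  r_3 = 40424 (mod 130321)
Final: r_3 = 40424, and one checks f(r_3) ≡ 0 mod 19^4.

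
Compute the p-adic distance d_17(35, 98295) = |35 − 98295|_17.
d_17(35, 98295) = 1/4913

Step 1 — x − y = 35 − 98295 = -98260. Step 2 — v_17(-98260) = 3 (factor: -98260 = −(17^3 · 20); the sign does not affect v_p). Step 3 — |x − y|_17 = 17^{-3} = 1/4913.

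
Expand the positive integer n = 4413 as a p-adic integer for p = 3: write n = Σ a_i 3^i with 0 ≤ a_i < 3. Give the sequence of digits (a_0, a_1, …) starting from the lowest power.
(a_0, a_1, …) = (0, 1, 1, 1, 0, 0, 0, 2)

Repeated division by 3 gives the digits low-to-high: 4413 = 1·3^1 + 1·3^2 + 1·3^3 + 2·3^7. Digit sequence: (0, 1, 1, 1, 0, 0, 0, 2).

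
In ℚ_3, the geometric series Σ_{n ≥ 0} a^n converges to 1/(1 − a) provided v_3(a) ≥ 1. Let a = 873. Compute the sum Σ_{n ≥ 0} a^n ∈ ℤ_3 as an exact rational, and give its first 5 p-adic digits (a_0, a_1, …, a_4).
Σ a^n = 1/(1 − a) = -1/872;  first 5 digits = (1, 0, 1, 2, 2)

v_3(a) = 2 ≥ 1, so the series converges in ℤ_3 to 1/(1 − a) = 1/(1 − 873) = -1/872. Expand this rational in ℤ_3: compute digits iteratively via d_i = x_i mod 3, x_{i+1} = (x_i − d_i)/3. The first 5 digits are (1, 0, 1, 2, 2).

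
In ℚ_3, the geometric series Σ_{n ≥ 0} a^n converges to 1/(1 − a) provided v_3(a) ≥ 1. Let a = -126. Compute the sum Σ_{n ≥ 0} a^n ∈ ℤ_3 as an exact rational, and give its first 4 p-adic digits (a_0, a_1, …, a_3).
Σ a^n = 1/(1 − a) = 1/127;  first 4 digits = (1, 0, 1, 1)

v_3(a) = 2 ≥ 1, so the series converges in ℤ_3 to 1/(1 − a) = 1/(1 − (-126)) = 1/127. Expand this rational in ℤ_3: compute digits iteratively via d_i = x_i mod 3, x_{i+1} = (x_i − d_i)/3. The first 4 digits are (1, 0, 1, 1).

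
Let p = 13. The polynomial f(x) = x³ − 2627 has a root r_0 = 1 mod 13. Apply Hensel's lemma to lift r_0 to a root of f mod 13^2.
r_1 = 144 (mod 169)

Hensel: r_{i+1} = r_i − f(r_i)/f′(r_i) mod 13^{i+2}, where f′(x) = 3x². Iterate:
  r_0 = 1 (mod 13)
  r_1 = 144 (mod 169)
Final: r = 144 with f(r) ≡ 0 mod 13^2.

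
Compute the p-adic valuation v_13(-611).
v_13(-611) = 1

v_13(n) is the largest exponent k such that 13^k divides n. Factor out: -611 = -13^1 · 47. (Sign doesn't affect v_p.) So v_13(-611) = 1.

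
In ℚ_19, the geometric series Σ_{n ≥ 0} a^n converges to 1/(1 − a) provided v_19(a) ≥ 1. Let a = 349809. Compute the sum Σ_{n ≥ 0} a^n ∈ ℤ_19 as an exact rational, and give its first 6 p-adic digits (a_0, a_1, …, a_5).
Σ a^n = 1/(1 − a) = -1/349808;  first 6 digits = (1, 0, 0, 13, 2, 0)

v_19(a) = 3 ≥ 1, so the series converges in ℤ_19 to 1/(1 − a) = 1/(1 − 349809) = -1/349808. Expand this rational in ℤ_19: compute digits iteratively via d_i = x_i mod 19, x_{i+1} = (x_i − d_i)/19. The first 6 digits are (1, 0, 0, 13, 2, 0).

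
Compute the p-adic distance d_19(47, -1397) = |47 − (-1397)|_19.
d_19(47, -1397) = 1/361

Step 1 — x − y = 47 − (-1397) = 1444. Step 2 — v_19(1444) = 2 (factor: 1444 = (19^2 · 4); the sign does not affect v_p). Step 3 — |x − y|_19 = 19^{-2} = 1/361.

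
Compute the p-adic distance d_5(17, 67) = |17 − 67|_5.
d_5(17, 67) = 1/25

Step 1 — x − y = 17 − 67 = -50. Step 2 — v_5(-50) = 2 (factor: -50 = −(5^2 · 2); the sign does not affect v_p). Step 3 — |x − y|_5 = 5^{-2} = 1/25.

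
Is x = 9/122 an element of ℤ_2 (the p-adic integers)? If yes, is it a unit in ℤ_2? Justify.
x ∉ ℤ_2 (v_2(x) = -1 < 0)

ℤ_2 = {x ∈ ℚ_2 : v_2(x) ≥ 0} and ℤ_2^× = {x ∈ ℤ_2 : v_2(x) = 0}. Here v_2(9/122) = v_2(num) − v_2(den) = -1; compare against these criteria.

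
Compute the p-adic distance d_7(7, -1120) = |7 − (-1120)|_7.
d_7(7, -1120) = 1/49

Step 1 — x − y = 7 − (-1120) = 1127. Step 2 — v_7(1127) = 2 (factor: 1127 = (7^2 · 23); the sign does not affect v_p). Step 3 — |x − y|_7 = 7^{-2} = 1/49.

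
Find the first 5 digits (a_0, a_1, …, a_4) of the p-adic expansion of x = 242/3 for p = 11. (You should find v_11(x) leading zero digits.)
(a_0, …, a_4) = (0, 0, 8, 3, 7)

v_11(242/3) = 2, so a_0 = ... = a_1 = 0. Factor out: x = 11^2 · u with u = 2/3 a unit in ℤ_11. Expand u iteratively via a_{v+i} = u_i mod 11, u_{i+1} = (u_i − a_{v+i})/11:
  u_0 = 2/3;  a_2 = 8;  u_1 = (u_0 − 8)/11 = -2/3
  u_1 = -2/3;  a_3 = 3;  u_2 = (u_1 − 3)/11 = -1/3
  u_2 = -1/3;  a_4 = 7;  u_3 = (u_2 − 7)/11 = -2/3
Digits: (0, 0, 8, 3, 7).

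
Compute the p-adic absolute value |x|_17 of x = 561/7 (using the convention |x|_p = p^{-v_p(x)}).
|561/7|_17 = 1/17

Step 1 — compute v_17(x) by factoring powers of 17 out of the numerator and denominator: v_17(561/7) = 1. Step 2 — apply |x|_p = p^{-v_p(x)} = 17^{-1} = 1/17.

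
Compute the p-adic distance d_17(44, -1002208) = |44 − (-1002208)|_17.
d_17(44, -1002208) = 1/83521

Step 1 — x − y = 44 − (-1002208) = 1002252. Step 2 — v_17(1002252) = 4 (factor: 1002252 = (17^4 · 12); the sign does not affect v_p). Step 3 — |x − y|_17 = 17^{-4} = 1/83521.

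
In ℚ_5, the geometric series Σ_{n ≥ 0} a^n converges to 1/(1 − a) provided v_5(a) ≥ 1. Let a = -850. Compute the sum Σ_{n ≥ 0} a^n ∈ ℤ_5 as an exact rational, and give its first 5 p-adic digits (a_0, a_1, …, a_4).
Σ a^n = 1/(1 − a) = 1/851;  first 5 digits = (1, 0, 1, 3, 4)

v_5(a) = 2 ≥ 1, so the series converges in ℤ_5 to 1/(1 − a) = 1/(1 − (-850)) = 1/851. Expand this rational in ℤ_5: compute digits iteratively via d_i = x_i mod 5, x_{i+1} = (x_i − d_i)/5. The first 5 digits are (1, 0, 1, 3, 4).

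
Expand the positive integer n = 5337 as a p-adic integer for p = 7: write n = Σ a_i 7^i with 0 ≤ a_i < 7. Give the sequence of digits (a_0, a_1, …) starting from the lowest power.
(a_0, a_1, …) = (3, 6, 3, 1, 2)

Repeated division by 7 gives the digits low-to-high: 5337 = 3 + 6·7^1 + 3·7^2 + 1·7^3 + 2·7^4. Digit sequence: (3, 6, 3, 1, 2).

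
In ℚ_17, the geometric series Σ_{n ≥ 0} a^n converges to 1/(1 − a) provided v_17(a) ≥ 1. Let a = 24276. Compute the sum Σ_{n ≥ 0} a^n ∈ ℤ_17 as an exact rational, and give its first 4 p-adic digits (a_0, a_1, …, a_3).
Σ a^n = 1/(1 − a) = -1/24275;  first 4 digits = (1, 0, 16, 4)

v_17(a) = 2 ≥ 1, so the series converges in ℤ_17 to 1/(1 − a) = 1/(1 − 24276) = -1/24275. Expand this rational in ℤ_17: compute digits iteratively via d_i = x_i mod 17, x_{i+1} = (x_i − d_i)/17. The first 4 digits are (1, 0, 16, 4).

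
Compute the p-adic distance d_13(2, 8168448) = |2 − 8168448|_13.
d_13(2, 8168448) = 1/371293

Step 1 — x − y = 2 − 8168448 = -8168446. Step 2 — v_13(-8168446) = 5 (factor: -8168446 = −(13^5 · 22); the sign does not affect v_p). Step 3 — |x − y|_13 = 13^{-5} = 1/371293.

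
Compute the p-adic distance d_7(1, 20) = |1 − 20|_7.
d_7(1, 20) = 1

Step 1 — x − y = 1 − 20 = -19. Step 2 — v_7(-19) = 0 (factor: -19 = −(7^0 · 19); the sign does not affect v_p). Step 3 — |x − y|_7 = 7^{0} = 1.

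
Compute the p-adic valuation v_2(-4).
v_2(-4) = 2

v_2(n) is the largest exponent k such that 2^k divides n. Factor out: -4 = -2^2 · 1. (Sign doesn't affect v_p.) So v_2(-4) = 2.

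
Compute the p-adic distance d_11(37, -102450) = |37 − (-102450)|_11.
d_11(37, -102450) = 1/14641

Step 1 — x − y = 37 − (-102450) = 102487. Step 2 — v_11(102487) = 4 (factor: 102487 = (11^4 · 7); the sign does not affect v_p). Step 3 — |x − y|_11 = 11^{-4} = 1/14641.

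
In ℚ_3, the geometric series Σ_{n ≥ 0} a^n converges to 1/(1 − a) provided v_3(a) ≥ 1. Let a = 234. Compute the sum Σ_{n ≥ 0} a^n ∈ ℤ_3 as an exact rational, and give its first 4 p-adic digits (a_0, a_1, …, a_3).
Σ a^n = 1/(1 − a) = -1/233;  first 4 digits = (1, 0, 2, 2)

v_3(a) = 2 ≥ 1, so the series converges in ℤ_3 to 1/(1 − a) = 1/(1 − 234) = -1/233. Expand this rational in ℤ_3: compute digits iteratively via d_i = x_i mod 3, x_{i+1} = (x_i − d_i)/3. The first 4 digits are (1, 0, 2, 2).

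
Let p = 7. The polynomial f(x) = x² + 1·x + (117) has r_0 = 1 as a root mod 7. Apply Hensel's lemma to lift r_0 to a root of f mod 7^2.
r_1 = 43 (mod 49)

Hensel: r_{i+1} = r_i − f(r_i)·(f′(r_i))^{-1} mod 7^{i+2}, f′(x) = 2x + 1. Iterate:
  r_0 = 1 (mod 7)
  r_1 = 43 (mod 49)
Final: r = 43 satisfies f(r) ≡ 0 mod 7^2.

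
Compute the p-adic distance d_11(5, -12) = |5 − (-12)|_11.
d_11(5, -12) = 1

Step 1 — x − y = 5 − (-12) = 17. Step 2 — v_11(17) = 0 (factor: 17 = (11^0 · 17); the sign does not affect v_p). Step 3 — |x − y|_11 = 11^{0} = 1.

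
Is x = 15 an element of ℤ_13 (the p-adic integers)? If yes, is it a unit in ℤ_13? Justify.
x ∈ ℤ_13^× (unit); v_13(x) = 0

ℤ_13 = {x ∈ ℚ_13 : v_13(x) ≥ 0} and ℤ_13^× = {x ∈ ℤ_13 : v_13(x) = 0}. Here v_13(15) = v_13(num) − v_13(den) = 0; compare against these criteria.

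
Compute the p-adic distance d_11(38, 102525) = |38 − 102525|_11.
d_11(38, 102525) = 1/14641

Step 1 — x − y = 38 − 102525 = -102487. Step 2 — v_11(-102487) = 4 (factor: -102487 = −(11^4 · 7); the sign does not affect v_p). Step 3 — |x − y|_11 = 11^{-4} = 1/14641.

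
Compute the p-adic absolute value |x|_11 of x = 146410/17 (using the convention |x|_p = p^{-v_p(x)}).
|146410/17|_11 = 1/14641

Step 1 — compute v_11(x) by factoring powers of 11 out of the numerator and denominator: v_11(146410/17) = 4. Step 2 — apply |x|_p = p^{-v_p(x)} = 11^{-4} = 1/14641.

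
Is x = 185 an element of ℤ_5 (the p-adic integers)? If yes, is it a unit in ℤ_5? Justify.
x ∈ ℤ_5 but not a unit; v_5(x) = 1 > 0

ℤ_5 = {x ∈ ℚ_5 : v_5(x) ≥ 0} and ℤ_5^× = {x ∈ ℤ_5 : v_5(x) = 0}. Here v_5(185) = v_5(num) − v_5(den) = 1; compare against these criteria.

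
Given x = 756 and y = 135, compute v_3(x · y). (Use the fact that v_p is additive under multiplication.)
v_3(102060) = 6

v_p(x) = 3 (factor: 756 = 3^3 · 28); v_p(y) = 3 (factor: 135 = 3^3 · 5). Additivity: v_p(xy) = v_p(x) + v_p(y) = 3 + 3 = 6. (Direct check: xy = 102060 = 3^6 · (140).)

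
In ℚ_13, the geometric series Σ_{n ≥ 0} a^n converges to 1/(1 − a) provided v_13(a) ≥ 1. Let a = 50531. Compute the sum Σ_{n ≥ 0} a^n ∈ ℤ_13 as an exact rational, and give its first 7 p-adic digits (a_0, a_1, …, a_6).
Σ a^n = 1/(1 − a) = -1/50530;  first 7 digits = (1, 0, 0, 10, 1, 0, 9)

v_13(a) = 3 ≥ 1, so the series converges in ℤ_13 to 1/(1 − a) = 1/(1 − 50531) = -1/50530. Expand this rational in ℤ_13: compute digits iteratively via d_i = x_i mod 13, x_{i+1} = (x_i − d_i)/13. The first 7 digits are (1, 0, 0, 10, 1, 0, 9).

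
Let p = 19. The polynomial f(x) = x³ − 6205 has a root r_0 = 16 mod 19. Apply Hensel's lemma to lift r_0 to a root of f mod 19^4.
r_3 = 71171 (mod 130321)

Hensel: r_{i+1} = r_i − f(r_i)/f′(r_i) mod 19^{i+2}, where f′(x) = 3x². Iterate:
  r_0 = 16 (mod 19)
  r_1 = 54 (mod 361)
  r_2 = 2581 (mod 6859)
  r_3 = 71171 (mod 130321)
Final: r = 71171 with f(r) ≡ 0 mod 19^4.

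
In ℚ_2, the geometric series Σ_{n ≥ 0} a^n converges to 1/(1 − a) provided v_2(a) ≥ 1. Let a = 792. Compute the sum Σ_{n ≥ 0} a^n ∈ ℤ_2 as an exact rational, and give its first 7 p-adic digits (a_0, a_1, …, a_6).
Σ a^n = 1/(1 − a) = -1/791;  first 7 digits = (1, 0, 0, 1, 1, 0, 1)

v_2(a) = 3 ≥ 1, so the series converges in ℤ_2 to 1/(1 − a) = 1/(1 − 792) = -1/791. Expand this rational in ℤ_2: compute digits iteratively via d_i = x_i mod 2, x_{i+1} = (x_i − d_i)/2. The first 7 digits are (1, 0, 0, 1, 1, 0, 1).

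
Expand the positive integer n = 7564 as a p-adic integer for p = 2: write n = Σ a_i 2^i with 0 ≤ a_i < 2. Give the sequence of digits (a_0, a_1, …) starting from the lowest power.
(a_0, a_1, …) = (0, 0, 1, 1, 0, 0, 0, 1, 1, 0, 1, 1, 1)

Repeated division by 2 gives the digits low-to-high: 7564 = 1·2^2 + 1·2^3 + 1·2^7 + 1·2^8 + 1·2^10 + 1·2^11 + 1·2^12. Digit sequence: (0, 0, 1, 1, 0, 0, 0, 1, 1, 0, 1, 1, 1).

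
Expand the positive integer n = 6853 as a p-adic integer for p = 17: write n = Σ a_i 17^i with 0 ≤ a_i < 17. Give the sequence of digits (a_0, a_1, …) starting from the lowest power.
(a_0, a_1, …) = (2, 12, 6, 1)

Repeated division by 17 gives the digits low-to-high: 6853 = 2 + 12·17^1 + 6·17^2 + 1·17^3. Digit sequence: (2, 12, 6, 1).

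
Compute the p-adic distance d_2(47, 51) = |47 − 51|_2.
d_2(47, 51) = 1/4

Step 1 — x − y = 47 − 51 = -4. Step 2 — v_2(-4) = 2 (factor: -4 = −(2^2 · 1); the sign does not affect v_p). Step 3 — |x − y|_2 = 2^{-2} = 1/4.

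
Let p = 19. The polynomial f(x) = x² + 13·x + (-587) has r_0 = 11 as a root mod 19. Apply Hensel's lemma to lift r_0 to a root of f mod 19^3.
r_2 = 5198 (mod 6859)

Hensel: r_{i+1} = r_i − f(r_i)·(f′(r_i))^{-1} mod 19^{i+2}, f′(x) = 2x + 13. Iterate:
  r_0 = 11 (mod 19)
  r_1 = 144 (mod 361)
  r_2 = 5198 (mod 6859)
Final: r = 5198 satisfies f(r) ≡ 0 mod 19^3.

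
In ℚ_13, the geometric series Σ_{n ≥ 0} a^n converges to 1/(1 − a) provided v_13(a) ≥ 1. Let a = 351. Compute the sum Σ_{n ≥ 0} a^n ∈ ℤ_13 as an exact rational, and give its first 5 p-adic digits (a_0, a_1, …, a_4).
Σ a^n = 1/(1 − a) = -1/350;  first 5 digits = (1, 1, 3, 5, 11)

v_13(a) = 1 ≥ 1, so the series converges in ℤ_13 to 1/(1 − a) = 1/(1 − 351) = -1/350. Expand this rational in ℤ_13: compute digits iteratively via d_i = x_i mod 13, x_{i+1} = (x_i − d_i)/13. The first 5 digits are (1, 1, 3, 5, 11).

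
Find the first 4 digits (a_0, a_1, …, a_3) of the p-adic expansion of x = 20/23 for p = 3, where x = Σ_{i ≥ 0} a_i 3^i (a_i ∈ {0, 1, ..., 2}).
(a_0, …, a_3) = (1, 1, 2, 0)

v_3(20/23) = 0 (numerator and denominator both coprime to 3), so x ∈ ℤ_3^×. Compute digits iteratively via a_i = x_i mod 3, x_{i+1} = (x_i − a_i)/3, with x_0 = x:
  x_0 = 20/23;  a_0 = 1;  x_1 = (x_0 − 1)/3 = -1/23
  x_1 = -1/23;  a_1 = 1;  x_2 = (x_1 − 1)/3 = -8/23
  x_2 = -8/23;  a_2 = 2;  x_3 = (x_2 − 2)/3 = -18/23
  x_3 = -18/23;  a_3 = 0;  x_4 = (x_3 − 0)/3 = -6/23
Digits: (1, 1, 2, 0).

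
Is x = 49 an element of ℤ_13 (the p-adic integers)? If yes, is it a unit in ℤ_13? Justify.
x ∈ ℤ_13^× (unit); v_13(x) = 0

ℤ_13 = {x ∈ ℚ_13 : v_13(x) ≥ 0} and ℤ_13^× = {x ∈ ℤ_13 : v_13(x) = 0}. Here v_13(49) = v_13(num) − v_13(den) = 0; compare against these criteria.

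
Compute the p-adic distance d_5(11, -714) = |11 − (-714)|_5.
d_5(11, -714) = 1/25

Step 1 — x − y = 11 − (-714) = 725. Step 2 — v_5(725) = 2 (factor: 725 = (5^2 · 29); the sign does not affect v_p). Step 3 — |x − y|_5 = 5^{-2} = 1/25.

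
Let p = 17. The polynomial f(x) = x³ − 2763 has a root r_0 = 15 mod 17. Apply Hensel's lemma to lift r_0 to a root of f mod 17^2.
r_1 = 253 (mod 289)

Hensel: r_{i+1} = r_i − f(r_i)/f′(r_i) mod 17^{i+2}, where f′(x) = 3x². Iterate:
  r_0 = 15 (mod 17)
  r_1 = 253 (mod 289)
Final: r = 253 with f(r) ≡ 0 mod 17^2.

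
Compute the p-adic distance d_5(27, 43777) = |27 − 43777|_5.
d_5(27, 43777) = 1/3125

Step 1 — x − y = 27 − 43777 = -43750. Step 2 — v_5(-43750) = 5 (factor: -43750 = −(5^5 · 14); the sign does not affect v_p). Step 3 — |x − y|_5 = 5^{-5} = 1/3125.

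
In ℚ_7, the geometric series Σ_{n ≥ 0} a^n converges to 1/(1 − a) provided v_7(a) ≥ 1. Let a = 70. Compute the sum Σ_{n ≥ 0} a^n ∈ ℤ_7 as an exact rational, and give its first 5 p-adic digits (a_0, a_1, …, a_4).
Σ a^n = 1/(1 − a) = -1/69;  first 5 digits = (1, 3, 3, 6, 1)

v_7(a) = 1 ≥ 1, so the series converges in ℤ_7 to 1/(1 − a) = 1/(1 − 70) = -1/69. Expand this rational in ℤ_7: compute digits iteratively via d_i = x_i mod 7, x_{i+1} = (x_i − d_i)/7. The first 5 digits are (1, 3, 3, 6, 1).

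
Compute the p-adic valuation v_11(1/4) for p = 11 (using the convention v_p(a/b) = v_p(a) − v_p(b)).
v_11(1/4) = 0

Factor powers of 11 from the numerator and denominator of the reduced fraction: 1 = 11^0 · 1 and 4 = 11^0 · 4. Apply v_p(a/b) = v_p(a) − v_p(b): v_11(1/4) = 0 − 0 = 0.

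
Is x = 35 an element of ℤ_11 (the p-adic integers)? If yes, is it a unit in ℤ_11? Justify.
x ∈ ℤ_11^× (unit); v_11(x) = 0

ℤ_11 = {x ∈ ℚ_11 : v_11(x) ≥ 0} and ℤ_11^× = {x ∈ ℤ_11 : v_11(x) = 0}. Here v_11(35) = v_11(num) − v_11(den) = 0; compare against these criteria.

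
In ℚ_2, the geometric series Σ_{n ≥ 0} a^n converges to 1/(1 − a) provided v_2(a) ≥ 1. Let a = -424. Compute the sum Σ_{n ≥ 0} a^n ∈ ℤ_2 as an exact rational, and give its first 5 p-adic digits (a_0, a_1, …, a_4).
Σ a^n = 1/(1 − a) = 1/425;  first 5 digits = (1, 0, 0, 1, 1)

v_2(a) = 3 ≥ 1, so the series converges in ℤ_2 to 1/(1 − a) = 1/(1 − (-424)) = 1/425. Expand this rational in ℤ_2: compute digits iteratively via d_i = x_i mod 2, x_{i+1} = (x_i − d_i)/2. The first 5 digits are (1, 0, 0, 1, 1).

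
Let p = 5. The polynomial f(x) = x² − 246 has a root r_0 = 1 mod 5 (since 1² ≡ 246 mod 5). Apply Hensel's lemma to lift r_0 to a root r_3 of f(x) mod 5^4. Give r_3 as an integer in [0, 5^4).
r_3 = 386 (mod 625)

Hensel's recurrence: r_{i+1} = r_i − f(r_i)·(f′(r_i))^{-1} mod 5^{i+2}, with f′(x) = 2x. Iterate:
  r_0 = 1 (mod 5)
  r_1 = 11 (mod 25)
  r_2 = 11 (mod 125)
  r_3 = 386 (mod 625)
Final: r_3 = 386, and one checks f(r_3) ≡ 0 mod 5^4.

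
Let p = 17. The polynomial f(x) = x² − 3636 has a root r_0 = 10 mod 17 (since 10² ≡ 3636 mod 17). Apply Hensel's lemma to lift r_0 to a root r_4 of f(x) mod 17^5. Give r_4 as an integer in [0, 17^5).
r_4 = 1115958 (mod 1419857)

Hensel's recurrence: r_{i+1} = r_i − f(r_i)·(f′(r_i))^{-1} mod 17^{i+2}, with f′(x) = 2x. Iterate:
  r_0 = 10 (mod 17)
  r_1 = 129 (mod 289)
  r_2 = 707 (mod 4913)
  r_3 = 30185 (mod 83521)
  r_4 = 1115958 (mod 1419857)
Final: r_4 = 1115958, and one checks f(r_4) ≡ 0 mod 17^5.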